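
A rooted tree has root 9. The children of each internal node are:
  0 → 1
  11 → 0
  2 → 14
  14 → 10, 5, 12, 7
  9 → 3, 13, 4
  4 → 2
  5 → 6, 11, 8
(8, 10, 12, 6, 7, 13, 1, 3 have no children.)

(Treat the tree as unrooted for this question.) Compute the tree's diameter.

8

BFS from 1 reaches 3 last, at distance 8; BFS from 3 confirms no node is farther.
Path: 1-0-11-5-14-2-4-9-3.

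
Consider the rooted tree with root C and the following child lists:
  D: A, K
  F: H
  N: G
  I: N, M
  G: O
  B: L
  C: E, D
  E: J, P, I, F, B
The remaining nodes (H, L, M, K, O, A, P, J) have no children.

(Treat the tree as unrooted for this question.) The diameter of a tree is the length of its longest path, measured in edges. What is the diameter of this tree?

7

BFS from K reaches O last, at distance 7; BFS from O confirms no node is farther.
Path: K - D - C - E - I - N - G - O.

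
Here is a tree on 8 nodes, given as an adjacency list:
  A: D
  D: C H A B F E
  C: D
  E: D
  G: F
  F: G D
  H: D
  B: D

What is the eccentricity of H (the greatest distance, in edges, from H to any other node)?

3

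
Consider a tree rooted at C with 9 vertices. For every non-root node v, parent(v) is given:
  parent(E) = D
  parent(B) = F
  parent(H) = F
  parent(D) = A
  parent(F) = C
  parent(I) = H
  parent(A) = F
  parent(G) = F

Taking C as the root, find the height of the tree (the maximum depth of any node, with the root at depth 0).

E sits deepest: C–F–A–D–E — 4 edges from the root.

4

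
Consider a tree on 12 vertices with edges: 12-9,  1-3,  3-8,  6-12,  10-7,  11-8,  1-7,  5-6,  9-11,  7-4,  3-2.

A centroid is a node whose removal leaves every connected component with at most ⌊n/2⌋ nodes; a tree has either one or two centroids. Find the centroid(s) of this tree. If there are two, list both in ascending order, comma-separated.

Delete 3: the remaining components have sizes 6, 4, 1. Max 6 ≤ 6, so 3 is a centroid.
Its neighbour 8 also leaves a largest component of size 6, so both are centroids.

3, 8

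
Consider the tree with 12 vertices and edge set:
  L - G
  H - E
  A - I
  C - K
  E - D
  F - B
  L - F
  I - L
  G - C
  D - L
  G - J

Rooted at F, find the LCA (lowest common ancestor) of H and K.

Ancestors of H (toward the root): H, E, D, L, F.
Ancestors of K: K, C, G, L, F.
The deepest node appearing in both lists is L.

L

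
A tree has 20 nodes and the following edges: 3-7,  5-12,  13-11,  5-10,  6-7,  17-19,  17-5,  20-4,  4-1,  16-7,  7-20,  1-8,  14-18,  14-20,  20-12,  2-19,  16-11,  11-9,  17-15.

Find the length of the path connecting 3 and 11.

3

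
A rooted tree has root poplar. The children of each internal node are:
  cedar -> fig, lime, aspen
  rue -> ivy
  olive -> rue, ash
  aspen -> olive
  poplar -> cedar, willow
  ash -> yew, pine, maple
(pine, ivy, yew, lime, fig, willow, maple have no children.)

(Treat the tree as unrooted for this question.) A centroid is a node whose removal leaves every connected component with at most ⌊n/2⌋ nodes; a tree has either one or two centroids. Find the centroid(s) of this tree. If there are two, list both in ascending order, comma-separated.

If olive is removed the pieces have sizes 6, 4, 2, all ≤ ⌊13/2⌋ = 6.
No neighbour of olive does as well, so olive is the unique centroid.

olive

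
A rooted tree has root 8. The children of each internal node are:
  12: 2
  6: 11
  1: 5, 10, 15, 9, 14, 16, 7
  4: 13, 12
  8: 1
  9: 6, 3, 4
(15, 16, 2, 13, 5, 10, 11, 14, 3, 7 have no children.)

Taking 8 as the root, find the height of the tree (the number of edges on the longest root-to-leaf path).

5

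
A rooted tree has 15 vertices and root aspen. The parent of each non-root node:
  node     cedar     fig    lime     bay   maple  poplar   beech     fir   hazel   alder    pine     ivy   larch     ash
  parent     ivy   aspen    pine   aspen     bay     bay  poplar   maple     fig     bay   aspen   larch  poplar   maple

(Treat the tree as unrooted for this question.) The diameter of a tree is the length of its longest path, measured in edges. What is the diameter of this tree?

7

Starting from lime, a farthest node is cedar at distance 7.
One longest path: lime-pine-aspen-bay-poplar-larch-ivy-cedar.
So the diameter is 7.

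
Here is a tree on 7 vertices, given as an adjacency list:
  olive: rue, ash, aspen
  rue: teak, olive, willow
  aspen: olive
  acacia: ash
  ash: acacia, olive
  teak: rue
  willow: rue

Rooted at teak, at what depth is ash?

3

Path from teak to ash: teak – rue – olive – ash, which has 3 edges.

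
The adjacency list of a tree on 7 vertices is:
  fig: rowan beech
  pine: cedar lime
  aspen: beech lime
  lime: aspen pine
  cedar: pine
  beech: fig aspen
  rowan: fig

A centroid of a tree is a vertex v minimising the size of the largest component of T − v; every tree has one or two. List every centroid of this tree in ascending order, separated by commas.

Delete aspen: the remaining components have sizes 3, 3. Max 3 ≤ 3, so aspen is a centroid.
No neighbour of aspen does as well, so aspen is the unique centroid.

aspen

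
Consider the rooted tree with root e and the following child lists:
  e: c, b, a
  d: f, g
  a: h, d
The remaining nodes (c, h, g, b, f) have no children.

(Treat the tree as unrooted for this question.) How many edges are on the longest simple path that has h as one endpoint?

A farthest node from h is c (b, f, g also at distance 3).
The path h-a-e-c has 3 edges.

3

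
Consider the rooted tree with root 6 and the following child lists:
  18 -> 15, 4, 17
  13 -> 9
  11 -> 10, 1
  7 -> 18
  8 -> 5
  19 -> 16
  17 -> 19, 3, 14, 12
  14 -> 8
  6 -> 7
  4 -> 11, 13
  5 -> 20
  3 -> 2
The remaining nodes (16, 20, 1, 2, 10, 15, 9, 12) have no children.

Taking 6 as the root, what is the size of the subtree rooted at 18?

18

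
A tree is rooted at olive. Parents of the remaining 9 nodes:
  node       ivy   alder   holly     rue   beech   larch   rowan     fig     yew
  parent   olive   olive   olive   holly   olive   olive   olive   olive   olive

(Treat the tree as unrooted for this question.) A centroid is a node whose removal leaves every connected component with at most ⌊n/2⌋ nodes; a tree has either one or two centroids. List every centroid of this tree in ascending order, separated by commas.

Removing olive splits the tree into components of sizes 2, 1, 1, 1, 1, 1, 1, 1; the largest is 2 ≤ ⌊10/2⌋ = 5.
Every other node leaves some component of size > 5, so the centroid is unique.

olive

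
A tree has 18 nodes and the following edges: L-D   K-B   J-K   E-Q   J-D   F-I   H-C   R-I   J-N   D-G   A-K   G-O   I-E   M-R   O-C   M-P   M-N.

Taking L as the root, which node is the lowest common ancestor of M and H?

D

Ancestors of M (toward the root): M, N, J, D, L.
Ancestors of H: H, C, O, G, D, L.
The deepest node appearing in both lists is D.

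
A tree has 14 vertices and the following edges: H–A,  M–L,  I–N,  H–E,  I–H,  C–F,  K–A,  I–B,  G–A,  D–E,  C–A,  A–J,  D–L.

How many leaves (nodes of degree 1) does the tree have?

The leaves are B, F, G, J, K, M, N.
That is 7 leaves.

7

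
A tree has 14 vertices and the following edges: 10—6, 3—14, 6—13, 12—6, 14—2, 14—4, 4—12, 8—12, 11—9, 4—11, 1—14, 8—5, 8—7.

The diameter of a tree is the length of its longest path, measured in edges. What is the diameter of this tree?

5

A longest path is 7 – 8 – 12 – 4 – 14 – 1, with 5 edges.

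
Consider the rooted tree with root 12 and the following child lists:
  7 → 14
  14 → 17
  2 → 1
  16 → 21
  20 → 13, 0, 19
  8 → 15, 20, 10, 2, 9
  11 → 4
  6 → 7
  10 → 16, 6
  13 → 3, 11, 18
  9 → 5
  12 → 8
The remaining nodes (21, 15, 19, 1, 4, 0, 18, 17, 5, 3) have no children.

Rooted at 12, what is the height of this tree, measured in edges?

A deepest node is 17, reached by 12 – 8 – 10 – 6 – 7 – 14 – 17.
That path has 6 edges, so the height is 6.

6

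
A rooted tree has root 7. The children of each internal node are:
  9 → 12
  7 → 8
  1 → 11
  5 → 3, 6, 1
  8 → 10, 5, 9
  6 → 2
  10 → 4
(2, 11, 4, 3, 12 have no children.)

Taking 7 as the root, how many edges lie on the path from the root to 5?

2

Climbing from 5 to the root: 5–8–7. That's 2 steps.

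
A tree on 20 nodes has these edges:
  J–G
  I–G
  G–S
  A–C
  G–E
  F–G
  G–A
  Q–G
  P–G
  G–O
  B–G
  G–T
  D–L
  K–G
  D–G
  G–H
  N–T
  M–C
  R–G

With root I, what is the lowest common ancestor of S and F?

G

S's ancestor chain is S, G, I and F's is F, G, I; they first meet at G.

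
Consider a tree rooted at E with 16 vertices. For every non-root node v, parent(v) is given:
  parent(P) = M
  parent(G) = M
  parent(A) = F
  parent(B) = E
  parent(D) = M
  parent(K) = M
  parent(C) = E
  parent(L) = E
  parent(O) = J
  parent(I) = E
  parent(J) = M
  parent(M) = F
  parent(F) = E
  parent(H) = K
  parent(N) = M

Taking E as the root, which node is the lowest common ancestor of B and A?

Ancestors of B (toward the root): B, E.
Ancestors of A: A, F, E.
The deepest node appearing in both lists is E.

E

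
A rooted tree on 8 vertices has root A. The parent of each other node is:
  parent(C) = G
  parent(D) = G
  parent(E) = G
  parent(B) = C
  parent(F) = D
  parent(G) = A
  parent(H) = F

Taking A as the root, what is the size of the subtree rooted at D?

D's subtree: {D, F, H}, size 3.

3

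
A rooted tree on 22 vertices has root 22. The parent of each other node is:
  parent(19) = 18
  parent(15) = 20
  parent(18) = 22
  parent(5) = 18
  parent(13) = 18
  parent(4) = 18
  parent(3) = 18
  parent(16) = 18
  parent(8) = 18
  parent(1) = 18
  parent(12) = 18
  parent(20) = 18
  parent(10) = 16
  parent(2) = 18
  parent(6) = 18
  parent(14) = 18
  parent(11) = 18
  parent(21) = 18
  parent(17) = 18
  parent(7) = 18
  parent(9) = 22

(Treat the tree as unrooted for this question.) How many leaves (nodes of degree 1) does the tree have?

18

Exactly 18 nodes have a single neighbour: 1, 2, 3, 4, 5, 6, 7, 8, 9, 10, 11, 12, 13, 14, 15, 17, 19, 21.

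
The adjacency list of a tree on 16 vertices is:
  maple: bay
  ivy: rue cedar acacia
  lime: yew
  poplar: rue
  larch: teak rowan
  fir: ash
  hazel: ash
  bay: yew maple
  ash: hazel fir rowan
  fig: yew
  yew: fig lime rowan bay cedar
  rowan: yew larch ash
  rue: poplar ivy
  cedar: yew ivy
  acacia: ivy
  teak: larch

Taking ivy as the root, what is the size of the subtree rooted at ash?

Descendants of ash (including itself): ash, fir, hazel. That's 3.

3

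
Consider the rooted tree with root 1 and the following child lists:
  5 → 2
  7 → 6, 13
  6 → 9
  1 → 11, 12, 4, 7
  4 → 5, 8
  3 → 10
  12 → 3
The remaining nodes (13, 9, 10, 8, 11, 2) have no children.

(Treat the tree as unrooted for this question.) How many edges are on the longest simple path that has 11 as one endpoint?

4

The node farthest from 11 is 2 (9, 10 also at distance 4), via 11–1–4–5–2 — 4 edges.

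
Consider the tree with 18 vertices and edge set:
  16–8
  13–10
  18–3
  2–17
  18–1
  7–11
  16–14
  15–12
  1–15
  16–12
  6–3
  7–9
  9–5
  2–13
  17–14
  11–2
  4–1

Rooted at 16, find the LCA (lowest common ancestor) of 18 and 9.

16

Ancestors of 18 (toward the root): 18, 1, 15, 12, 16.
Ancestors of 9: 9, 7, 11, 2, 17, 14, 16.
The deepest node appearing in both lists is 16.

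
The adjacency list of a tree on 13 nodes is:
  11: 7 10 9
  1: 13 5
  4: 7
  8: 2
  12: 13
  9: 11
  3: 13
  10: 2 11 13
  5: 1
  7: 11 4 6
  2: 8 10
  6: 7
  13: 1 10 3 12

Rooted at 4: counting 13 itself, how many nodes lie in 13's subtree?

5

Descendants of 13 (including itself): 13, 1, 3, 12, 5. That's 5.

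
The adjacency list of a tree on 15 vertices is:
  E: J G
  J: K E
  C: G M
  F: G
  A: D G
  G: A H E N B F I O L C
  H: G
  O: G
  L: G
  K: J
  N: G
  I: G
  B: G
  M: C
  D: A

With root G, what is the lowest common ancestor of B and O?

G

B's ancestor chain is B, G and O's is O, G; they first meet at G.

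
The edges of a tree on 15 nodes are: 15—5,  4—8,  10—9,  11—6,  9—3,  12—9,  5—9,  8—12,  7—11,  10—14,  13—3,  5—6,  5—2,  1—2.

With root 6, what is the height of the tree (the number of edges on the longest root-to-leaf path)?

5

4 sits deepest: 6 → 5 → 9 → 12 → 8 → 4 — 5 edges from the root.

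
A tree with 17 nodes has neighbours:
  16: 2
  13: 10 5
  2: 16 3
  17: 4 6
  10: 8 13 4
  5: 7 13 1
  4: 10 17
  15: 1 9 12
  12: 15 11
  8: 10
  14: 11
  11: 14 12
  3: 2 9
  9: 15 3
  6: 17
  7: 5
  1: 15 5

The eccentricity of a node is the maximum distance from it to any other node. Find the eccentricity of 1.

A farthest node from 1 is 6.
The path 1 – 5 – 13 – 10 – 4 – 17 – 6 has 6 edges.

6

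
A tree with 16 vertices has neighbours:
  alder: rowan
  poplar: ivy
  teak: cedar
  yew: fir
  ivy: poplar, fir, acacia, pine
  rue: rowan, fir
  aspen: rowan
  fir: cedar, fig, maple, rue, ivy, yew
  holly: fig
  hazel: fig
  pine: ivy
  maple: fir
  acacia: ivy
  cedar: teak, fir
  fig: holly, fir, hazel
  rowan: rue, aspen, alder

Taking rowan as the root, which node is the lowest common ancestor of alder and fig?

rowan

alder's ancestor chain is alder, rowan and fig's is fig, fir, rue, rowan; they first meet at rowan.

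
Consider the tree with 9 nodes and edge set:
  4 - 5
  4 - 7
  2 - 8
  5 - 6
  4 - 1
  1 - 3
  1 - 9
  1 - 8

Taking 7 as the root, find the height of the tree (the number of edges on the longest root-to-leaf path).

A deepest node is 2, reached by 7 → 4 → 1 → 8 → 2.
That path has 4 edges, so the height is 4.

4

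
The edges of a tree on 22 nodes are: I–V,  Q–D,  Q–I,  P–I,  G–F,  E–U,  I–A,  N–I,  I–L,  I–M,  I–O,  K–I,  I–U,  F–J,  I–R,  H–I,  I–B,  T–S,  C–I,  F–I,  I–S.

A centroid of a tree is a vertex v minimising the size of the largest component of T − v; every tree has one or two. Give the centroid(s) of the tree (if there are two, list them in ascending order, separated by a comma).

I

If I is removed the pieces have sizes 3, 2, 2, 2, 1, 1, 1, 1, 1, 1, 1, 1, 1, 1, 1, 1, all ≤ ⌊22/2⌋ = 11.
No neighbour of I does as well, so I is the unique centroid.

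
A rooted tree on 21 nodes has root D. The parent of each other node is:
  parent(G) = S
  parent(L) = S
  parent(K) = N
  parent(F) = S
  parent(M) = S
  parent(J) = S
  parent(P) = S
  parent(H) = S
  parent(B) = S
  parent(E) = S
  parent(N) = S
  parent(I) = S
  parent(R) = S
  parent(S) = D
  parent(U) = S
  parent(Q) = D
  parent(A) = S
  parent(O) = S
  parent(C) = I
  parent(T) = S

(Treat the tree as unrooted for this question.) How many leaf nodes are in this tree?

Exactly 17 nodes have a single neighbour: A, B, C, E, F, G, H, J, K, L, M, O, P, Q, R, T, U.

17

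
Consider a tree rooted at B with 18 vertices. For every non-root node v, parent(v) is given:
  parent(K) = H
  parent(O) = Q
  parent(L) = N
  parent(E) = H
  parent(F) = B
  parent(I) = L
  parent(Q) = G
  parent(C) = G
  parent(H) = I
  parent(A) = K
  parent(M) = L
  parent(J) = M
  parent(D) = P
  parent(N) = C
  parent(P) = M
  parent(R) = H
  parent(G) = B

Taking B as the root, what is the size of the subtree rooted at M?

M's subtree: {M, P, J, D}, size 4.

4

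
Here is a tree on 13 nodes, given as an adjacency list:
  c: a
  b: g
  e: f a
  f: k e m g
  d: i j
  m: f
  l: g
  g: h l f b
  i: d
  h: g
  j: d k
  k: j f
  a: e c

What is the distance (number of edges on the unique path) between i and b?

Walking from i: i - d - j - k - f - g - b. Length 6.

6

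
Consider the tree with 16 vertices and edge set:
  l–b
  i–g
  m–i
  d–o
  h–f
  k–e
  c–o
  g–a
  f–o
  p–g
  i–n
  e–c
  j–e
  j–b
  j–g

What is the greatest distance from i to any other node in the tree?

Distances from i peak at 7, attained at h.
i–g–j–e–c–o–f–h

7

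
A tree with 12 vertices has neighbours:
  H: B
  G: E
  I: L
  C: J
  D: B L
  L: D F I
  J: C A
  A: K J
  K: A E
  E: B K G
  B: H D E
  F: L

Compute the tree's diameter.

Starting from C, a farthest node is I at distance 8.
One longest path: C – J – A – K – E – B – D – L – I.
So the diameter is 8.

8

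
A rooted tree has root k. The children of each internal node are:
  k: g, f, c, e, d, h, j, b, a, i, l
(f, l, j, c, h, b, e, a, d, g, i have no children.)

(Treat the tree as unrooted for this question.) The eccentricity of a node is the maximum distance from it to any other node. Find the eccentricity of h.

2

Distances from h peak at 2, attained at i (l, c, e, j, b, a, g, f, d also at distance 2).
h–k–i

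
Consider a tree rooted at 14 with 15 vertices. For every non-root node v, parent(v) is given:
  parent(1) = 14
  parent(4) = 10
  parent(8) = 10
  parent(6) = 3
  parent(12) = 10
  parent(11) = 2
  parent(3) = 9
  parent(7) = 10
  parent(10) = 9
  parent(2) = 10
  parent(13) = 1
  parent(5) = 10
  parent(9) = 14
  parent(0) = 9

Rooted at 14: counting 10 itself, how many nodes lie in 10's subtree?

10's subtree: {10, 8, 7, 4, 2, 5, 12, 11}, size 8.

8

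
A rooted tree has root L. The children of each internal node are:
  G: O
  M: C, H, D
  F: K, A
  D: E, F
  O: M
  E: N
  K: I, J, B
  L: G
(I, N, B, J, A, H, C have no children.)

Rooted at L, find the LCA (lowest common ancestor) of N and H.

N's ancestor chain is N, E, D, M, O, G, L and H's is H, M, O, G, L; they first meet at M.

M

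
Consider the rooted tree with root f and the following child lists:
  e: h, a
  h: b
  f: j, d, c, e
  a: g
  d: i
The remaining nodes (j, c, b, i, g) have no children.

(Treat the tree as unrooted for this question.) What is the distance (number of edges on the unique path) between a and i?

4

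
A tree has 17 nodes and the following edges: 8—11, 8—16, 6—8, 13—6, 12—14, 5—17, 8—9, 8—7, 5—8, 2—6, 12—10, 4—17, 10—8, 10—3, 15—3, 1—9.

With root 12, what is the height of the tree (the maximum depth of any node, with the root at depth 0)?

5

The longest root-to-leaf path is 12–10–8–5–17–4 (5 edges).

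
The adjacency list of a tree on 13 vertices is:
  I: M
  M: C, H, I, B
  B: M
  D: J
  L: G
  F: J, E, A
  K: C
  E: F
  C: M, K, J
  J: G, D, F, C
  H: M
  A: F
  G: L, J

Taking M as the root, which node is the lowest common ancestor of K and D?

C

K's ancestor chain is K, C, M and D's is D, J, C, M; they first meet at C.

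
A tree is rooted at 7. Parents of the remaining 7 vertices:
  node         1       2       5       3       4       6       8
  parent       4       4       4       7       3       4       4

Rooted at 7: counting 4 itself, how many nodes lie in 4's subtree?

Descendants of 4 (including itself): 4, 1, 2, 8, 5, 6. That's 6.

6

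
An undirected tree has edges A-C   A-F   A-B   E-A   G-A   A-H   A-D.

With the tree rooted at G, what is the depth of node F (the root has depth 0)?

2

G → A → F — 2 edges.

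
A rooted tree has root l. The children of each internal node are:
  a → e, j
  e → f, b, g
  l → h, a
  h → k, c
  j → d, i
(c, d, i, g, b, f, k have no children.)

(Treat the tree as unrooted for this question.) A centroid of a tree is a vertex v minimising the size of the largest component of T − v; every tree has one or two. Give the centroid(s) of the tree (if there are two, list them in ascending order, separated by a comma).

Delete a: the remaining components have sizes 4, 4, 3. Max 4 ≤ 6, so a is a centroid.
No neighbour of a does as well, so a is the unique centroid.

a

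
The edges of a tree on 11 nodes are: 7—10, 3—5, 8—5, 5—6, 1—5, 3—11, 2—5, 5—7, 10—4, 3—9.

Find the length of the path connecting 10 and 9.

The path is 10–7–5–3–9, which has 4 edges.

4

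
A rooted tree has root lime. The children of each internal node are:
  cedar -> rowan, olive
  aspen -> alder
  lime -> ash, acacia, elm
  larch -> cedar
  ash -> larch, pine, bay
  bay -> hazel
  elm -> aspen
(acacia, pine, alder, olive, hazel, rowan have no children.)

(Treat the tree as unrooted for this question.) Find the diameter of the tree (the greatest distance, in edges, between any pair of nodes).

BFS from alder reaches olive last, at distance 7; BFS from olive confirms no node is farther.
Path: alder – aspen – elm – lime – ash – larch – cedar – olive.

7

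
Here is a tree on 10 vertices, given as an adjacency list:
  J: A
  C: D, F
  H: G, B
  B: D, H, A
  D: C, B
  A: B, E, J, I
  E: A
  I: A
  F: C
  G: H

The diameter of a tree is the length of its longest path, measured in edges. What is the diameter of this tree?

Starting from F, a farthest node is E at distance 5.
One longest path: F–C–D–B–A–E.
So the diameter is 5.

5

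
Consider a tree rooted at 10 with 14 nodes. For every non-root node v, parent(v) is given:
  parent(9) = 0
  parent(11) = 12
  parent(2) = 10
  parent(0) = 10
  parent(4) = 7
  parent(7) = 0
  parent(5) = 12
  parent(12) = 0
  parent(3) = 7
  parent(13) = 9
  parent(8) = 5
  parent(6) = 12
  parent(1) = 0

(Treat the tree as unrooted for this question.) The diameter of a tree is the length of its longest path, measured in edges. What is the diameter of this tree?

A longest path is 4 - 7 - 0 - 12 - 5 - 8, with 5 edges.

5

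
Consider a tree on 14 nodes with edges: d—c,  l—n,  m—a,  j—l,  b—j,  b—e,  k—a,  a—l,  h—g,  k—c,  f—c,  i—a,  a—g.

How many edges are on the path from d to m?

4

Walking from d: d–c–k–a–m. Length 4.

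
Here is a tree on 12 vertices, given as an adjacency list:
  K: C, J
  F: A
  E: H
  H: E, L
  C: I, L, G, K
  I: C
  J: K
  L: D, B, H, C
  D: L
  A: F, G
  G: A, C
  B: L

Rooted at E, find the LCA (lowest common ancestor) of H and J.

Ancestors of H (toward the root): H, E.
Ancestors of J: J, K, C, L, H, E.
The deepest node appearing in both lists is H.

H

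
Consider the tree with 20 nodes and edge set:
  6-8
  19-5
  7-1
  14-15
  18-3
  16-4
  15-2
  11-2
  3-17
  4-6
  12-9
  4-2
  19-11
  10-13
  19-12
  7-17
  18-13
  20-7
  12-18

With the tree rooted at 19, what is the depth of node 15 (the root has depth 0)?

3

19–11–2–15 — 3 edges.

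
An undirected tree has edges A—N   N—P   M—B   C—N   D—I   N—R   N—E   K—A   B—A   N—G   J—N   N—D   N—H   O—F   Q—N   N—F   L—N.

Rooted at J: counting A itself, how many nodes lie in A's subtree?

4

A's subtree: {A, B, K, M}, size 4.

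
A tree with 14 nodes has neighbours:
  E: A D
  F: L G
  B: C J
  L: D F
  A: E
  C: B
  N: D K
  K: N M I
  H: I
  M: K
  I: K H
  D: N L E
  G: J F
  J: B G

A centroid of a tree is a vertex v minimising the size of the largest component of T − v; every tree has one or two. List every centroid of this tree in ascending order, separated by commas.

D

If D is removed the pieces have sizes 6, 5, 2, all ≤ ⌊14/2⌋ = 7.
No neighbour of D does as well, so D is the unique centroid.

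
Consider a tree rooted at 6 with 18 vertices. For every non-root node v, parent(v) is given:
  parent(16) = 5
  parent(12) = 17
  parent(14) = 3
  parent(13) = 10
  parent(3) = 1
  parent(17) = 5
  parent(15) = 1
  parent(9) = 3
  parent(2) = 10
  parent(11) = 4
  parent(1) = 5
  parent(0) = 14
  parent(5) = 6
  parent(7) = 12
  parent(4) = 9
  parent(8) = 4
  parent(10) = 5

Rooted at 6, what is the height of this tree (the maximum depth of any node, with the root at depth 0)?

6

A deepest node is 8, reached by 6–5–1–3–9–4–8.
That path has 6 edges, so the height is 6.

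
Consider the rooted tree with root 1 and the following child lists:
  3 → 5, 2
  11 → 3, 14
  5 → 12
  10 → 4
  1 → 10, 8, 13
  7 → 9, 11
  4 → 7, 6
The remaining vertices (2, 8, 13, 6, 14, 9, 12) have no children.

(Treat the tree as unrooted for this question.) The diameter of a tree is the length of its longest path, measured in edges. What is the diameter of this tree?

8

BFS from 12 reaches 13 last, at distance 8; BFS from 13 confirms no node is farther.
Path: 12-5-3-11-7-4-10-1-13.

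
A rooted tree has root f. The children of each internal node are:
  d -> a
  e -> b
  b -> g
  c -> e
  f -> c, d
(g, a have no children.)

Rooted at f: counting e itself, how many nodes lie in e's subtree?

e's subtree: {e, b, g}, size 3.

3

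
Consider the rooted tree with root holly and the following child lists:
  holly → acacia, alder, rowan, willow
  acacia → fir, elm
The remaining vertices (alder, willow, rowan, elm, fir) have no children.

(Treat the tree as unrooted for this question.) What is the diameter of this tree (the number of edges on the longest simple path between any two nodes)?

A longest path is willow – holly – acacia – elm, with 3 edges.

3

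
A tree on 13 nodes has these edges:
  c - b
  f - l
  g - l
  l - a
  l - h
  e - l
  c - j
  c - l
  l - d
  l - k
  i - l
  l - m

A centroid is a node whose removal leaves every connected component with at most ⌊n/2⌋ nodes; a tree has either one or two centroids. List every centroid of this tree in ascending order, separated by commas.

l

Removing l splits the tree into components of sizes 3, 1, 1, 1, 1, 1, 1, 1, 1, 1; the largest is 3 ≤ ⌊13/2⌋ = 6.
No neighbour of l does as well, so l is the unique centroid.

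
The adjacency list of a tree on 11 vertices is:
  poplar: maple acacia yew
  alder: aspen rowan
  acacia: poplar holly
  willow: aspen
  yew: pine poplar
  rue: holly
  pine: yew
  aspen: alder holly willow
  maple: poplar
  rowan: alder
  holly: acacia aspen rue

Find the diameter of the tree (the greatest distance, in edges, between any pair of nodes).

7

BFS from pine reaches rowan last, at distance 7; BFS from rowan confirms no node is farther.
Path: pine–yew–poplar–acacia–holly–aspen–alder–rowan.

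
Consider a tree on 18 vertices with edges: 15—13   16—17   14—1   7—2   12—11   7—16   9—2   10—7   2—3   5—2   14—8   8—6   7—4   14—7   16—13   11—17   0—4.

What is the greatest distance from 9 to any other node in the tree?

The node farthest from 9 is 12, via 9 – 2 – 7 – 16 – 17 – 11 – 12 — 6 edges.

6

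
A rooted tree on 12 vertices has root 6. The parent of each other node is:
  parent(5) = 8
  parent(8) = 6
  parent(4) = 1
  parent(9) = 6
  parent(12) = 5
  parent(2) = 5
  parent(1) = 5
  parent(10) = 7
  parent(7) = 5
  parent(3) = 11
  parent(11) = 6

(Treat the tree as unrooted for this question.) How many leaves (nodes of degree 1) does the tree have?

Degree-1 nodes: 2, 3, 4, 9, 10, 12 — 6 of them.

6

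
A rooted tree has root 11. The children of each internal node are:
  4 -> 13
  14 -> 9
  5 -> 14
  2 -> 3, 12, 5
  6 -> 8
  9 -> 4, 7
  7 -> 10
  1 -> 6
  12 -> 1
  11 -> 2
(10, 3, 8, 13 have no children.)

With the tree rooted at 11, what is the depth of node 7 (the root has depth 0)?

Path from 11 to 7: 11 – 2 – 5 – 14 – 9 – 7, which has 5 edges.

5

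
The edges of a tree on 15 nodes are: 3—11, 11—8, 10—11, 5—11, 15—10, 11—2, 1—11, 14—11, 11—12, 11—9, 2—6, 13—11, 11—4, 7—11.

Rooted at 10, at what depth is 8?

2

10–11–8 — 2 edges.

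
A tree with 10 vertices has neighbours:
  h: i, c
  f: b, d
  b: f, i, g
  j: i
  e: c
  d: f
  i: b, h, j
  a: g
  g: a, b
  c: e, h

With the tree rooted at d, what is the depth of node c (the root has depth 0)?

Climbing from c to the root: c → h → i → b → f → d. That's 5 steps.

5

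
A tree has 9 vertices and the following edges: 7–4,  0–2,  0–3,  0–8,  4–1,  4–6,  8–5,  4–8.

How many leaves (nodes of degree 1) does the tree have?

6

Exactly 6 nodes have a single neighbour: 1, 2, 3, 5, 6, 7.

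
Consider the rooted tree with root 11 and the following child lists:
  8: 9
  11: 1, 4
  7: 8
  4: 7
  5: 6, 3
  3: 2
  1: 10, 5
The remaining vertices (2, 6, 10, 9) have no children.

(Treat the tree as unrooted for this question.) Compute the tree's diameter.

8

BFS from 9 reaches 2 last, at distance 8; BFS from 2 confirms no node is farther.
Path: 9-8-7-4-11-1-5-3-2.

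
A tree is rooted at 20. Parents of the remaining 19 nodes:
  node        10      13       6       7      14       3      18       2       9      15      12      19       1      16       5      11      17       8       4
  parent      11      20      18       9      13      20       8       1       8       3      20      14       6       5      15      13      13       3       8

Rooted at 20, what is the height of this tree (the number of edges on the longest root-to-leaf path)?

2 sits deepest: 20-3-8-18-6-1-2 — 6 edges from the root.

6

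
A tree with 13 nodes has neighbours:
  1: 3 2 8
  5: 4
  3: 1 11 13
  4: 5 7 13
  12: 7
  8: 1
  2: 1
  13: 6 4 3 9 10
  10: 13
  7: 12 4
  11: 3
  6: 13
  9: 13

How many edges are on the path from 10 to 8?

4

Walking from 10: 10 – 13 – 3 – 1 – 8. Length 4.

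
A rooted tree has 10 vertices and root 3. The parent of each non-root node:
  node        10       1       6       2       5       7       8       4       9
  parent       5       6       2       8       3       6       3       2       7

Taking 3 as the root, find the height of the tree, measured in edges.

5

9 sits deepest: 3 → 8 → 2 → 6 → 7 → 9 — 5 edges from the root.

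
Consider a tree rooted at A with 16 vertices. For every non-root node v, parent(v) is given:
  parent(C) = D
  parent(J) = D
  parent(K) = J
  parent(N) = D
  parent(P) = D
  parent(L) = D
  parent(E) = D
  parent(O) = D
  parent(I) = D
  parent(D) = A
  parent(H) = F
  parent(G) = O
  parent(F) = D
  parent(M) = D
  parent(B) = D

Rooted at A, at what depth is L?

Path from A to L: A–D–L, which has 2 edges.

2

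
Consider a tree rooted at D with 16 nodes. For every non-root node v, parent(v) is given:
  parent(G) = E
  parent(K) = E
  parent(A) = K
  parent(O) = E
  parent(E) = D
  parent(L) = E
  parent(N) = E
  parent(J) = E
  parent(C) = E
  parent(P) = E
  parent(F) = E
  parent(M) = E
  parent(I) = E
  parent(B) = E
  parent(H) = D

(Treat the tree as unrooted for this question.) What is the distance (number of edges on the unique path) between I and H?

I - E - D - H: 3 edges.

3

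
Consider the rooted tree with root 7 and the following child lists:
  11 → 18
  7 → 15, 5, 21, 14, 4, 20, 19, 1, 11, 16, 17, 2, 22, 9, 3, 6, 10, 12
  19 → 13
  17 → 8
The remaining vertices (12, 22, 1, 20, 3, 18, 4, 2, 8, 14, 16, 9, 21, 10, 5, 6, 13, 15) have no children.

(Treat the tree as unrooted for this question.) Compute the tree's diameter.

4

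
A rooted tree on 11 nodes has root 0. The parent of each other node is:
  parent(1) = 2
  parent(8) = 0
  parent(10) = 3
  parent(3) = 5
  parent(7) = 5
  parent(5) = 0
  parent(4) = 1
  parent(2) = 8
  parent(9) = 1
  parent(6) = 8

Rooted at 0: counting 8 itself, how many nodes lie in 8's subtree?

The subtree rooted at 8 contains: 8, 2, 6, 1, 4, 9 — 6 nodes.

6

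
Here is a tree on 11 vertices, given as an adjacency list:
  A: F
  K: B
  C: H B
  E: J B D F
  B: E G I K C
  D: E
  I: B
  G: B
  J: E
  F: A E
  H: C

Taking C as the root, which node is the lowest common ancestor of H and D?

C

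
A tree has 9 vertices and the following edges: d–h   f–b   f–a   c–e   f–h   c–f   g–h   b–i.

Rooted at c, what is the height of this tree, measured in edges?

A deepest node is d, reached by c–f–h–d.
That path has 3 edges, so the height is 3.

3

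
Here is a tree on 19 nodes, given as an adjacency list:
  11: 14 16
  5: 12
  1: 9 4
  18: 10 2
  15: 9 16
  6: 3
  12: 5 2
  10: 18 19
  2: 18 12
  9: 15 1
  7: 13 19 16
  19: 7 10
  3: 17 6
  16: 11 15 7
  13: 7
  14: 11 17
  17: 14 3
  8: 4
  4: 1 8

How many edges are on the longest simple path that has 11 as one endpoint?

The node farthest from 11 is 5, via 11–16–7–19–10–18–2–12–5 — 8 edges.

8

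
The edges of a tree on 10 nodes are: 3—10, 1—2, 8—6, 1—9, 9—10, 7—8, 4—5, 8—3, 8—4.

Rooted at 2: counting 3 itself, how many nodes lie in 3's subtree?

Descendants of 3 (including itself): 3, 8, 4, 7, 6, 5. That's 6.

6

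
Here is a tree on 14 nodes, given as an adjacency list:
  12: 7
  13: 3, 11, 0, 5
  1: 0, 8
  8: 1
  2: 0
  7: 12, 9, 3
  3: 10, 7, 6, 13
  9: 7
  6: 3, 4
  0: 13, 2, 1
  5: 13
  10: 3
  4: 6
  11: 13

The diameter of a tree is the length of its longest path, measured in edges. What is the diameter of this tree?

6

Starting from 8, a farthest node is 4 at distance 6.
One longest path: 8 - 1 - 0 - 13 - 3 - 6 - 4.
So the diameter is 6.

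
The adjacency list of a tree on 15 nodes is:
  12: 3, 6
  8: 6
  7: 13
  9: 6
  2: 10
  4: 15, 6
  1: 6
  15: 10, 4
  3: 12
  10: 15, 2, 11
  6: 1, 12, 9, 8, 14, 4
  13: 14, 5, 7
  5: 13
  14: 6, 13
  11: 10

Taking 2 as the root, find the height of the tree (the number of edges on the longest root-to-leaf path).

The longest root-to-leaf path is 2 → 10 → 15 → 4 → 6 → 14 → 13 → 7 (7 edges).

7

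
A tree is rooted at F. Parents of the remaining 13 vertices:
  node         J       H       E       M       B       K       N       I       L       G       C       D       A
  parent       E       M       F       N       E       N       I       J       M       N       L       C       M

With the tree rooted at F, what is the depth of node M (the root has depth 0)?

Climbing from M to the root: M–N–I–J–E–F. That's 5 steps.

5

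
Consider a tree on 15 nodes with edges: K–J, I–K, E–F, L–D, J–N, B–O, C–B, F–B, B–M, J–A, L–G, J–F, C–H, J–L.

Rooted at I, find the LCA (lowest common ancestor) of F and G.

J

F's ancestor chain is F, J, K, I and G's is G, L, J, K, I; they first meet at J.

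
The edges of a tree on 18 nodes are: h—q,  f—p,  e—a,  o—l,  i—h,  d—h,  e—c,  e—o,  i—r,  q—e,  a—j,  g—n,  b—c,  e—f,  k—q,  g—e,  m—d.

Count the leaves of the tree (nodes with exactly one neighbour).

8

Degree-1 nodes: b, j, k, l, m, n, p, r — 8 of them.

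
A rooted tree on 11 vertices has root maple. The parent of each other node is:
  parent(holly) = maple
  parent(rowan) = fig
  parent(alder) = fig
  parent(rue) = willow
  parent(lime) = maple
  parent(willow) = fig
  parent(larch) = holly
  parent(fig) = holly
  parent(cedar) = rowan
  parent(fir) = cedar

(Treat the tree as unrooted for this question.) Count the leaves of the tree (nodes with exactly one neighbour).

5

Degree-1 nodes: alder, fir, larch, lime, rue — 5 of them.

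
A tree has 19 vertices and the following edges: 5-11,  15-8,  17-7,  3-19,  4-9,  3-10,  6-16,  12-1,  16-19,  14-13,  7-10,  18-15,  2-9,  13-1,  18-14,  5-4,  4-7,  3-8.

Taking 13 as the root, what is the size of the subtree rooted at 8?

13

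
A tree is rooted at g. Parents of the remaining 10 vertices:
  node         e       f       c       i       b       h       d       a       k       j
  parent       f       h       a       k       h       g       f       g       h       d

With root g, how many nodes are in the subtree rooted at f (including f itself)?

Descendants of f (including itself): f, d, e, j. That's 4.

4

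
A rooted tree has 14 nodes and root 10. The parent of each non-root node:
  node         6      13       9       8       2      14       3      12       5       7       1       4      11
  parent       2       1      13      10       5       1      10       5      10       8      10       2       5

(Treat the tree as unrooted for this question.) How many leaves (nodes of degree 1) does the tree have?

Degree-1 nodes: 3, 4, 6, 7, 9, 11, 12, 14 — 8 of them.

8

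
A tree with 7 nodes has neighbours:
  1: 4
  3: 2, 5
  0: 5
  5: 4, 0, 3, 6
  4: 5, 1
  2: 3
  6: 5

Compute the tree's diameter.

4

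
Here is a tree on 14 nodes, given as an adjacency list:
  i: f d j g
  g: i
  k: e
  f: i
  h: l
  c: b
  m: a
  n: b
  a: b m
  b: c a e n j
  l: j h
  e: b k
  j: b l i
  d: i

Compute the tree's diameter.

A longest path is m–a–b–j–i–d, with 5 edges.

5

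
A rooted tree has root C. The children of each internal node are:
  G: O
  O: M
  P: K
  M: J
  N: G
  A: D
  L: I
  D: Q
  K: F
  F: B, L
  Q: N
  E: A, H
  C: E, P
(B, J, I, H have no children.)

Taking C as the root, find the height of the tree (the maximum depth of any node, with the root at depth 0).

9

A deepest node is J, reached by C – E – A – D – Q – N – G – O – M – J.
That path has 9 edges, so the height is 9.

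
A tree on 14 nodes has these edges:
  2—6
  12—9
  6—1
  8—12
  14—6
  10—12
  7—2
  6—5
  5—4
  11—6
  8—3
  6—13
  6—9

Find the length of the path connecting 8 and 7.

The path is 8 - 12 - 9 - 6 - 2 - 7, which has 5 edges.

5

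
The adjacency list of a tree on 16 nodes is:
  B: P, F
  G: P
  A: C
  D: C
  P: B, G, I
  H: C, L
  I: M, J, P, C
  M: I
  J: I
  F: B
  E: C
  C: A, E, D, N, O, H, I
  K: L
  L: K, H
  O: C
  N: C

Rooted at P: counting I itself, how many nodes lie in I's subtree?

Descendants of I (including itself): I, C, J, M, A, N, E, D, O, H, L, K. That's 12.

12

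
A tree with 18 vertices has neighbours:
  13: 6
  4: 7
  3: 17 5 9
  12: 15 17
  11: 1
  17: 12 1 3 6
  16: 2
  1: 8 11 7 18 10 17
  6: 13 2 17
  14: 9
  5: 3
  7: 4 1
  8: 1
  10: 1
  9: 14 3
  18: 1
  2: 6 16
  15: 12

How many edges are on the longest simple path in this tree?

Starting from 4, a farthest node is 14 at distance 6.
One longest path: 4 – 7 – 1 – 17 – 3 – 9 – 14.
So the diameter is 6.

6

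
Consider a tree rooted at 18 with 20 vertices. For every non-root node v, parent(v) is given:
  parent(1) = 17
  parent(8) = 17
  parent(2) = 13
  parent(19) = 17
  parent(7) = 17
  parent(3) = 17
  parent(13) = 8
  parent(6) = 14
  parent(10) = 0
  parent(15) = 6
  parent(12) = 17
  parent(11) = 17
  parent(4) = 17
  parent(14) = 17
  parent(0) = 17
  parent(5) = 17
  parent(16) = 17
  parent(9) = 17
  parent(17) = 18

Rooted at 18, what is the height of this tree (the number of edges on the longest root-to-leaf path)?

4

The longest root-to-leaf path is 18-17-14-6-15 (4 edges).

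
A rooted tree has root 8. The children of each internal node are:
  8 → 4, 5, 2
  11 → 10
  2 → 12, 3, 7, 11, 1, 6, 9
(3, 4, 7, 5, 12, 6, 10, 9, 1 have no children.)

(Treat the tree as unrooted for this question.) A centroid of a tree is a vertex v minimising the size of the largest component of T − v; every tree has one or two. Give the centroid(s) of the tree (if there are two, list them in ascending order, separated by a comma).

2

If 2 is removed the pieces have sizes 3, 2, 1, 1, 1, 1, 1, 1, all ≤ ⌊12/2⌋ = 6.
Every other node leaves some component of size > 6, so the centroid is unique.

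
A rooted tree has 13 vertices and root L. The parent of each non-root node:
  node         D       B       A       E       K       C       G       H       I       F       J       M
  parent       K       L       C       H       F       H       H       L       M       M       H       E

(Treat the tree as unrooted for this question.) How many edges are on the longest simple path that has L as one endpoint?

6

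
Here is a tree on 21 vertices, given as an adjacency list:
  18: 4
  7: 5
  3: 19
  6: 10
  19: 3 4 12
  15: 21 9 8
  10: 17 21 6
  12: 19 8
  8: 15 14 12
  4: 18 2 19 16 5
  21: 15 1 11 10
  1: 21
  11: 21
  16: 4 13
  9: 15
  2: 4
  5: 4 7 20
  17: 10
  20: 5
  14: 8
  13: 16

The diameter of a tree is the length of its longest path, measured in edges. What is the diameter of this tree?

9

Starting from 17, a farthest node is 20 at distance 9.
One longest path: 17–10–21–15–8–12–19–4–5–20.
So the diameter is 9.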